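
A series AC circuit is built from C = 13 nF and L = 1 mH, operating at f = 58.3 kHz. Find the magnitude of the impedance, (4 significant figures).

ω = 2πf = 366300 rad/s
X_L = ωL = 366.3 Ω
X_C = 1/(ωC) = 210.0 Ω
Net reactance X = X_L − X_C = 156.3 Ω
Z = j156.3 Ω
|Z| = √(0² + 156.3²) = 156.3 Ω

156.3 Ω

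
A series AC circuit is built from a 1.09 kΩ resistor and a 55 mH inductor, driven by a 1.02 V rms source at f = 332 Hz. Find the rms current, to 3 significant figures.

931 μA

ω = 2πf = 2086 rad/s
X_L = ωL = 115 Ω
Z = 1090 + j115 Ω
|Z| = √(1090² + 115²) = 1100 Ω
I = V/|Z| = 1.02/1100 = 931 μA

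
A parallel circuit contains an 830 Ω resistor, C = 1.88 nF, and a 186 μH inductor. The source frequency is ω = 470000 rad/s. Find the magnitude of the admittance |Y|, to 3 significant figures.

10.6 mS

X_L = ωL = 87.4 Ω
X_C = 1/(ωC) = 1130 Ω
Parallel: admittances add. Y = 1/R + 1/(jωL) + jωC
Y = (0.00120 − j0.0106) S
|Y| = 0.0106 S → |Z| = 1/|Y| = 94.1 Ω, ∠Z = −∠Y = 83.5°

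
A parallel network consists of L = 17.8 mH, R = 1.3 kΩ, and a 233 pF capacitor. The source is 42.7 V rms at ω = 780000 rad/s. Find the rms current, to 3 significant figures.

X_L = ωL = 13900 Ω
X_C = 1/(ωC) = 5500 Ω
Parallel: admittances add. Y = 1/R + 1/(jωL) + jωC
Y = (0.000769 + j0.000110) S
|Y| = 0.000777 S → |Z| = 1/|Y| = 1290 Ω, ∠Z = −∠Y = -8.12°
I = V/|Z| = 42.7/1290 = 33.2 mA

33.2 mA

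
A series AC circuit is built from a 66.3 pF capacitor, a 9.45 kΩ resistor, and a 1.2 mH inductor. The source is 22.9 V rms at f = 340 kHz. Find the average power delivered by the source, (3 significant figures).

ω = 2πf = 2.136e+06 rad/s
X_L = ωL = 2560 Ω
X_C = 1/(ωC) = 7060 Ω
Net reactance X = X_L − X_C = -4500 Ω
Z = 9450 − j4500 Ω
|Z| = √(9450² + 4500²) = 10500 Ω
∠Z = arctan(-4500/9450) = -25.4°
I = V/|Z| = 2.19 mA
P = VI cos φ = 22.9 × 0.00219 × cos(-25.4°) = 45.2 mW

45.2 mW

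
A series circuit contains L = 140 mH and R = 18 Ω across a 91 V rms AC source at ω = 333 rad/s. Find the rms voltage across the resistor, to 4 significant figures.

X_L = ωL = 46.62 Ω
Z = 18.00 + j46.62 Ω
|Z| = √(18.00² + 46.62²) = 49.97 Ω
I = V/|Z| = 1.821 A
V_R = I·|Z_R| = 1.821 × 18.00 = 32.78 V

32.78 V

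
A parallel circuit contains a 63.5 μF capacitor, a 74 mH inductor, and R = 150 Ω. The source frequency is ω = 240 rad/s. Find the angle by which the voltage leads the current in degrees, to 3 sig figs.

X_L = ωL = 17.8 Ω
X_C = 1/(ωC) = 65.6 Ω
Parallel: admittances add. Y = 1/R + 1/(jωL) + jωC
Y = (0.00667 − j0.0411) S
|Y| = 0.0416 S → |Z| = 1/|Y| = 24.0 Ω, ∠Z = −∠Y = 80.8°

80.8°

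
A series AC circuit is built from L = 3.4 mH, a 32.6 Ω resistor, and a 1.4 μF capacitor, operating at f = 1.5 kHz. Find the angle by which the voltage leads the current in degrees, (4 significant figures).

-53.30°

ω = 2πf = 9425 rad/s
X_L = ωL = 32.04 Ω
X_C = 1/(ωC) = 75.79 Ω
Net reactance X = X_L − X_C = -43.74 Ω
Z = 32.60 − j43.74 Ω
|Z| = √(32.60² + 43.74²) = 54.56 Ω
∠Z = arctan(-43.74/32.60) = -53.30°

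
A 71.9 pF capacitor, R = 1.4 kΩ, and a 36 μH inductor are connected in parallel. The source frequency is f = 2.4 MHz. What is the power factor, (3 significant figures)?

ω = 2πf = 1.508e+07 rad/s
X_L = ωL = 543 Ω
X_C = 1/(ωC) = 922 Ω
Parallel: admittances add. Y = 1/R + 1/(jωL) + jωC
Y = (0.000714 − j0.000758) S
|Y| = 0.00104 S → |Z| = 1/|Y| = 960 Ω, ∠Z = −∠Y = 46.7°
cos φ = cos(46.7°) = 0.686

0.686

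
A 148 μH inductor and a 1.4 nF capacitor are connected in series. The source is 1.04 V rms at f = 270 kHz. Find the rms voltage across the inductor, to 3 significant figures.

1.54 V

ω = 2πf = 1.696e+06 rad/s
X_L = ωL = 251 Ω
X_C = 1/(ωC) = 421 Ω
Net reactance X = X_L − X_C = -170 Ω
Z = − j170 Ω
|Z| = √(0² + 170²) = 170 Ω
I = V/|Z| = 6.12 mA
V_L = I·|Z_L| = 0.00612 × 251 = 1.54 V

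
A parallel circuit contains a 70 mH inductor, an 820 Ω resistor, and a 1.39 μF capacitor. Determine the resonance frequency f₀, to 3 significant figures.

510 Hz

ω₀ = 1/√(LC) = 1/√(0.07 × 1.39e-06) = 3206 rad/s
f₀ = ω₀/(2π) = 510 Hz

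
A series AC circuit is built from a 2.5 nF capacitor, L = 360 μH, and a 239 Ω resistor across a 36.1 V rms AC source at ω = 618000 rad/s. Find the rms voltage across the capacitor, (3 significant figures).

47.9 V

X_L = ωL = 222 Ω
X_C = 1/(ωC) = 647 Ω
Net reactance X = X_L − X_C = -425 Ω
Z = 239 − j425 Ω
|Z| = √(239² + 425²) = 487 Ω
I = V/|Z| = 74.1 mA
V_C = I·|Z_C| = 0.0741 × 647 = 47.9 V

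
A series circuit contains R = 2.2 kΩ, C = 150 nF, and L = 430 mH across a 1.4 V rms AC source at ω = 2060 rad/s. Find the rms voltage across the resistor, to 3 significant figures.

X_L = ωL = 886 Ω
X_C = 1/(ωC) = 3240 Ω
Net reactance X = X_L − X_C = -2350 Ω
Z = 2200 − j2350 Ω
|Z| = √(2200² + 2350²) = 3220 Ω
I = V/|Z| = 435 μA
V_R = I·|Z_R| = 0.000435 × 2200 = 0.957 V

0.957 V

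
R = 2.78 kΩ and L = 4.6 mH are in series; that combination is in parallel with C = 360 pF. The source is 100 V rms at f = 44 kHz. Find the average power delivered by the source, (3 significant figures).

2.97 W

ω = 2πf = 276500 rad/s
X_L = ωL = 1270 Ω
X_C = 1/(ωC) = 10000 Ω
Branch 1 (R+jX_L): Z₁ = 2780 + j1270 Ω, |Z₁| = 3060 Ω
Branch 2 (−jX_C): Z₂ = −j10000 Ω
Parallel: Z = Z₁Z₂/(Z₁+Z₂), |Z| = 3340 Ω, ∠Z = 7.00°
I = V/|Z| = 30.0 mA
P = VI cos φ = 100 × 0.0300 × cos(7.00°) = 2.97 W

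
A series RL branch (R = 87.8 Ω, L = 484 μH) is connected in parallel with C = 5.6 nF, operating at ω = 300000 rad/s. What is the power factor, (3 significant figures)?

X_L = ωL = 145 Ω
X_C = 1/(ωC) = 595 Ω
Branch 1 (R+jX_L): Z₁ = 87.8 + j145 Ω, |Z₁| = 170 Ω
Branch 2 (−jX_C): Z₂ = −j595 Ω
Parallel: Z = Z₁Z₂/(Z₁+Z₂), |Z| = 220 Ω, ∠Z = 47.8°
cos φ = cos(47.8°) = 0.672

0.672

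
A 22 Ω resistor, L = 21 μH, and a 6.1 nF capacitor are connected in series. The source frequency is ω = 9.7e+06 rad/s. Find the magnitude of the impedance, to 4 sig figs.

X_L = ωL = 203.7 Ω
X_C = 1/(ωC) = 16.90 Ω
Net reactance X = X_L − X_C = 186.8 Ω
Z = 22.00 + j186.8 Ω
|Z| = √(22.00² + 186.8²) = 188.1 Ω

188.1 Ω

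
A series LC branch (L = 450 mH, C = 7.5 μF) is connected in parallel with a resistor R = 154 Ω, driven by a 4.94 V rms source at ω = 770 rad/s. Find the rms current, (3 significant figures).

42.9 mA

X_L = ωL = 346 Ω
X_C = 1/(ωC) = 173 Ω
Branch 1: Z₁ = R = 154 Ω
Branch 2 (series LC): Z₂ = j(X_L − X_C) = j173 Ω
Parallel: Z = Z₁Z₂/(Z₁+Z₂), |Z| = 115 Ω, ∠Z = 41.6°
I = V/|Z| = 4.94/115 = 42.9 mA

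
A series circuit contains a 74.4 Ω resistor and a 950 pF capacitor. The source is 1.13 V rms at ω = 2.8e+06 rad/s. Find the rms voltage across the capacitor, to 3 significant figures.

X_C = 1/(ωC) = 376 Ω
Z = 74.4 − j376 Ω
|Z| = √(74.4² + 376²) = 383 Ω
I = V/|Z| = 2.95 mA
V_C = I·|Z_C| = 0.00295 × 376 = 1.11 V

1.11 V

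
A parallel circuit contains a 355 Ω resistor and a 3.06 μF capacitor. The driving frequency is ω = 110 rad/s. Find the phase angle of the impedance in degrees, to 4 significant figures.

X_C = 1/(ωC) = 2971 Ω
Parallel: admittances add. Y = 1/R + jωC
Y = (0.002817 + j0.0003366) S
|Y| = 0.002837 S → |Z| = 1/|Y| = 352.5 Ω, ∠Z = −∠Y = -6.814°

-6.814°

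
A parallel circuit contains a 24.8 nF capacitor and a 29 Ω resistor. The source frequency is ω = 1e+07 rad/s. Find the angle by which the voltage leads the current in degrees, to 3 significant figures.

-82.1°

X_C = 1/(ωC) = 4.03 Ω
Parallel: admittances add. Y = 1/R + jωC
Y = (0.0345 + j0.248) S
|Y| = 0.250 S → |Z| = 1/|Y| = 3.99 Ω, ∠Z = −∠Y = -82.1°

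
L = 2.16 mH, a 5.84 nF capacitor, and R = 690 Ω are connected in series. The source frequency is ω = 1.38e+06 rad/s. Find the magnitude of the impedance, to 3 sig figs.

X_L = ωL = 2980 Ω
X_C = 1/(ωC) = 124 Ω
Net reactance X = X_L − X_C = 2860 Ω
Z = 690 + j2860 Ω
|Z| = √(690² + 2860²) = 2940 Ω

2940 Ω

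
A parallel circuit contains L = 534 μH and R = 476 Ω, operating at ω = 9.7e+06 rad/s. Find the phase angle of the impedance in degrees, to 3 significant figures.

X_L = ωL = 5180 Ω
Parallel: admittances add. Y = 1/R + 1/(jωL)
Y = (0.00210 − j0.000193) S
|Y| = 0.00211 S → |Z| = 1/|Y| = 474 Ω, ∠Z = −∠Y = 5.25°

5.25°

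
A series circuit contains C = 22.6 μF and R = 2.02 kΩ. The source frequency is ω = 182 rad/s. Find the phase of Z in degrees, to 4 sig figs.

X_C = 1/(ωC) = 243.1 Ω
Z = 2020 − j243.1 Ω
|Z| = √(2020² + 243.1²) = 2035 Ω
∠Z = arctan(-243.1/2020) = -6.863°

-6.863°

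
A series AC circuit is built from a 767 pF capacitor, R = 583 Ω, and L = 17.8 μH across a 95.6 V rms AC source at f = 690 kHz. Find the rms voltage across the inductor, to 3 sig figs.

ω = 2πf = 4.335e+06 rad/s
X_L = ωL = 77.2 Ω
X_C = 1/(ωC) = 301 Ω
Net reactance X = X_L − X_C = -224 Ω
Z = 583 − j224 Ω
|Z| = √(583² + 224²) = 624 Ω
I = V/|Z| = 153 mA
V_L = I·|Z_L| = 0.153 × 77.2 = 11.8 V

11.8 V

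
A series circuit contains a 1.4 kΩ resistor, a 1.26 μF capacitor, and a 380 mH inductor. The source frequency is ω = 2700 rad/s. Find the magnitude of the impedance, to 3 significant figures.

X_L = ωL = 1030 Ω
X_C = 1/(ωC) = 294 Ω
Net reactance X = X_L − X_C = 732 Ω
Z = 1400 + j732 Ω
|Z| = √(1400² + 732²) = 1580 Ω

1580 Ω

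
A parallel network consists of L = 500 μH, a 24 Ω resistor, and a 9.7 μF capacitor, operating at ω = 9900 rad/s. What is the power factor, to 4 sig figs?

0.3659

X_L = ωL = 4.950 Ω
X_C = 1/(ωC) = 10.41 Ω
Parallel: admittances add. Y = 1/R + 1/(jωL) + jωC
Y = (0.04167 − j0.1060) S
|Y| = 0.1139 S → |Z| = 1/|Y| = 8.781 Ω, ∠Z = −∠Y = 68.54°
cos φ = cos(68.54°) = 0.3659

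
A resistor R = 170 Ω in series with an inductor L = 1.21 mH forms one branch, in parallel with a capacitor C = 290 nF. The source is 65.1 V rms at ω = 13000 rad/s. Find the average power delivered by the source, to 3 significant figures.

24.7 W

X_L = ωL = 15.7 Ω
X_C = 1/(ωC) = 265 Ω
Branch 1 (R+jX_L): Z₁ = 170 + j15.7 Ω, |Z₁| = 171 Ω
Branch 2 (−jX_C): Z₂ = −j265 Ω
Parallel: Z = Z₁Z₂/(Z₁+Z₂), |Z| = 150 Ω, ∠Z = -29.0°
I = V/|Z| = 434 mA
P = VI cos φ = 65.1 × 0.434 × cos(-29.0°) = 24.7 W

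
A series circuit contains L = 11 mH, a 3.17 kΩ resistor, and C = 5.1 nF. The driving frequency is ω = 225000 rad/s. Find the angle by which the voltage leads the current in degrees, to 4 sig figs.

26.83°

X_L = ωL = 2475 Ω
X_C = 1/(ωC) = 871.5 Ω
Net reactance X = X_L − X_C = 1604 Ω
Z = 3170 + j1604 Ω
|Z| = √(3170² + 1604²) = 3552 Ω
∠Z = arctan(1604/3170) = 26.83°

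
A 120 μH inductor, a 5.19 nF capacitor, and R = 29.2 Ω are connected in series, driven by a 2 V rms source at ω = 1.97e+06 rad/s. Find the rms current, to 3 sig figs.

14.1 mA

X_L = ωL = 236 Ω
X_C = 1/(ωC) = 97.8 Ω
Net reactance X = X_L − X_C = 139 Ω
Z = 29.2 + j139 Ω
|Z| = √(29.2² + 139²) = 142 Ω
I = V/|Z| = 2/142 = 14.1 mA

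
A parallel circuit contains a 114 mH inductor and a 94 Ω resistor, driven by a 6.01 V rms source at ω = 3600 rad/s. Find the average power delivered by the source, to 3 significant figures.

X_L = ωL = 410 Ω
Parallel: admittances add. Y = 1/R + 1/(jωL)
Y = (0.0106 − j0.00244) S
|Y| = 0.0109 S → |Z| = 1/|Y| = 91.6 Ω, ∠Z = −∠Y = 12.9°
I = V/|Z| = 65.6 mA
P = VI cos φ = 6.01 × 0.0656 × cos(12.9°) = 384 mW

384 mW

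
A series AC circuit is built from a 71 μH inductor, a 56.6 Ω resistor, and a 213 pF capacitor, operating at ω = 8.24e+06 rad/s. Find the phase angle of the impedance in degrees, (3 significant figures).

15.1°

X_L = ωL = 585 Ω
X_C = 1/(ωC) = 570 Ω
Net reactance X = X_L − X_C = 15.3 Ω
Z = 56.6 + j15.3 Ω
|Z| = √(56.6² + 15.3²) = 58.6 Ω
∠Z = arctan(15.3/56.6) = 15.1°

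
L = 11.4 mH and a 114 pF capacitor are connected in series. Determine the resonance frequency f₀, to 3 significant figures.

ω₀ = 1/√(LC) = 1/√(0.0114 × 1.14e-10) = 877200 rad/s
f₀ = ω₀/(2π) = 140 kHz

140 kHz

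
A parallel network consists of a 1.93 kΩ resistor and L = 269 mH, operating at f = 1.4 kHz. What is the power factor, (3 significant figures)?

0.775

ω = 2πf = 8796 rad/s
X_L = ωL = 2370 Ω
Parallel: admittances add. Y = 1/R + 1/(jωL)
Y = (0.000518 − j0.000423) S
|Y| = 0.000669 S → |Z| = 1/|Y| = 1500 Ω, ∠Z = −∠Y = 39.2°
cos φ = cos(39.2°) = 0.775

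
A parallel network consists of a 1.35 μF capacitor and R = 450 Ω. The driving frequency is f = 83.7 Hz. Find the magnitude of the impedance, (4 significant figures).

ω = 2πf = 525.9 rad/s
X_C = 1/(ωC) = 1409 Ω
Parallel: admittances add. Y = 1/R + jωC
Y = (0.002222 + j0.0007100) S
|Y| = 0.002333 S → |Z| = 1/|Y| = 428.7 Ω, ∠Z = −∠Y = -17.72°

428.7 Ω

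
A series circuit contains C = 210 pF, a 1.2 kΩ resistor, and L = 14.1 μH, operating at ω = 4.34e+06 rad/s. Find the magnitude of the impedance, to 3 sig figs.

X_L = ωL = 61.2 Ω
X_C = 1/(ωC) = 1100 Ω
Net reactance X = X_L − X_C = -1040 Ω
Z = 1200 − j1040 Ω
|Z| = √(1200² + 1040²) = 1590 Ω

1590 Ω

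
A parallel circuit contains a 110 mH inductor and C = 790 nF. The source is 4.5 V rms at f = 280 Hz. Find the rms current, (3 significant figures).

17.0 mA

ω = 2πf = 1759 rad/s
X_L = ωL = 194 Ω
X_C = 1/(ωC) = 720 Ω
Parallel: admittances add. Y = 1/(jωL) + jωC
Y = (0 − j0.00378) S
|Y| = 0.00378 S → |Z| = 1/|Y| = 265 Ω, ∠Z = −∠Y = 90.0°
I = V/|Z| = 4.5/265 = 17.0 mA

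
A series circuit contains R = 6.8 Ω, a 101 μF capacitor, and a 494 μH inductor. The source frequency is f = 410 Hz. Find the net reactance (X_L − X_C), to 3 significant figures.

ω = 2πf = 2576 rad/s
X_L = ωL = 1.27 Ω
X_C = 1/(ωC) = 3.84 Ω
X = 1.27 − 3.84 = -2.57 Ω

-2.57 Ω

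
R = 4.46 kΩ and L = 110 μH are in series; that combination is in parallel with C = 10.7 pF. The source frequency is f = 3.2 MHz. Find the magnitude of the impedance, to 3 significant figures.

ω = 2πf = 2.011e+07 rad/s
X_L = ωL = 2210 Ω
X_C = 1/(ωC) = 4650 Ω
Branch 1 (R+jX_L): Z₁ = 4460 + j2210 Ω, |Z₁| = 4980 Ω
Branch 2 (−jX_C): Z₂ = −j4650 Ω
Parallel: Z = Z₁Z₂/(Z₁+Z₂), |Z| = 4550 Ω, ∠Z = -35.0°

4550 Ω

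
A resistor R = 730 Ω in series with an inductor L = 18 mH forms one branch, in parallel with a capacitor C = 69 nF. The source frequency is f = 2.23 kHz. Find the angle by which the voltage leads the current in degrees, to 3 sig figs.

ω = 2πf = 14010 rad/s
X_L = ωL = 252 Ω
X_C = 1/(ωC) = 1030 Ω
Branch 1 (R+jX_L): Z₁ = 730 + j252 Ω, |Z₁| = 772 Ω
Branch 2 (−jX_C): Z₂ = −j1030 Ω
Parallel: Z = Z₁Z₂/(Z₁+Z₂), |Z| = 747 Ω, ∠Z = -24.0°

-24.0°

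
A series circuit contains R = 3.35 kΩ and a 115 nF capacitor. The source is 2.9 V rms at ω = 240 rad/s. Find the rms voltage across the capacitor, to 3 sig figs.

X_C = 1/(ωC) = 36200 Ω
Z = 3350 − j36200 Ω
|Z| = √(3350² + 36200²) = 36400 Ω
I = V/|Z| = 79.7 μA
V_C = I·|Z_C| = 7.97e-05 × 36200 = 2.89 V

2.89 V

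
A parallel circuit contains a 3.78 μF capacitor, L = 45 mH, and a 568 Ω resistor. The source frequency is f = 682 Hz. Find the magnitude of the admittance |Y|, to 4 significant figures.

11.15 mS

ω = 2πf = 4285 rad/s
X_L = ωL = 192.8 Ω
X_C = 1/(ωC) = 61.74 Ω
Parallel: admittances add. Y = 1/R + 1/(jωL) + jωC
Y = (0.001761 + j0.01101) S
|Y| = 0.01115 S → |Z| = 1/|Y| = 89.67 Ω, ∠Z = −∠Y = -80.92°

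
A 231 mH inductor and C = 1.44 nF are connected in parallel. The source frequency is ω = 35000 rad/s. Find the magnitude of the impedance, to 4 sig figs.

13650 Ω

X_L = ωL = 8085 Ω
X_C = 1/(ωC) = 19840 Ω
Parallel: admittances add. Y = 1/(jωL) + jωC
Y = (0 − j7.329e-05) S
|Y| = 7.329e-05 S → |Z| = 1/|Y| = 13650 Ω, ∠Z = −∠Y = 90.00°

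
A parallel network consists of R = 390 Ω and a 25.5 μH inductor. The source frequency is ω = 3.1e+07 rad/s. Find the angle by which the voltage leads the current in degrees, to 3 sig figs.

26.3°

X_L = ωL = 790 Ω
Parallel: admittances add. Y = 1/R + 1/(jωL)
Y = (0.00256 − j0.00127) S
|Y| = 0.00286 S → |Z| = 1/|Y| = 350 Ω, ∠Z = −∠Y = 26.3°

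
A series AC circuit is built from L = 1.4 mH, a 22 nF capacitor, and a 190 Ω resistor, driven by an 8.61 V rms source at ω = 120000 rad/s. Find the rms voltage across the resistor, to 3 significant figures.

X_L = ωL = 168 Ω
X_C = 1/(ωC) = 379 Ω
Net reactance X = X_L − X_C = -211 Ω
Z = 190 − j211 Ω
|Z| = √(190² + 211²) = 284 Ω
I = V/|Z| = 30.3 mA
V_R = I·|Z_R| = 0.0303 × 190 = 5.76 V

5.76 V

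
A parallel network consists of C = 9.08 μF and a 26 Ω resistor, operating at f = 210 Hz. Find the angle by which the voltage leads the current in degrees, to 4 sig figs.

-17.30°

ω = 2πf = 1319 rad/s
X_C = 1/(ωC) = 83.47 Ω
Parallel: admittances add. Y = 1/R + jωC
Y = (0.03846 + j0.01198) S
|Y| = 0.04028 S → |Z| = 1/|Y| = 24.82 Ω, ∠Z = −∠Y = -17.30°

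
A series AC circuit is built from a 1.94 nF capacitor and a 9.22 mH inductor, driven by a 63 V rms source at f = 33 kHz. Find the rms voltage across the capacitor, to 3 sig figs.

ω = 2πf = 207300 rad/s
X_L = ωL = 1910 Ω
X_C = 1/(ωC) = 2490 Ω
Net reactance X = X_L − X_C = -574 Ω
Z = − j574 Ω
|Z| = √(0² + 574²) = 574 Ω
I = V/|Z| = 110 mA
V_C = I·|Z_C| = 0.110 × 2490 = 273 V

273 V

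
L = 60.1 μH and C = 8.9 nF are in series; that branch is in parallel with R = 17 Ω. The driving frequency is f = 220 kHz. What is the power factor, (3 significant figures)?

ω = 2πf = 1.382e+06 rad/s
X_L = ωL = 83.1 Ω
X_C = 1/(ωC) = 81.3 Ω
Branch 1: Z₁ = R = 17.0 Ω
Branch 2 (series LC): Z₂ = j(X_L − X_C) = j1.79 Ω
Parallel: Z = Z₁Z₂/(Z₁+Z₂), |Z| = 1.78 Ω, ∠Z = 84.0°
cos φ = cos(84.0°) = 0.105

0.105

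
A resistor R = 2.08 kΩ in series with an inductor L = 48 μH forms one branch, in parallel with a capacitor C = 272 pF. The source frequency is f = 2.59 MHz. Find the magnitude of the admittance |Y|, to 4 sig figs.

ω = 2πf = 1.627e+07 rad/s
X_L = ωL = 781.1 Ω
X_C = 1/(ωC) = 225.9 Ω
Branch 1 (R+jX_L): Z₁ = 2080 + j781.1 Ω, |Z₁| = 2222 Ω
Branch 2 (−jX_C): Z₂ = −j225.9 Ω
Parallel: Z = Z₁Z₂/(Z₁+Z₂), |Z| = 233.2 Ω, ∠Z = -84.36°
|Y| = 1/|Z| = 4.289 mS

4.289 mS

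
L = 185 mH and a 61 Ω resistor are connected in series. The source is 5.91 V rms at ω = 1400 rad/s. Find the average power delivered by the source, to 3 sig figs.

30.1 mW

X_L = ωL = 259 Ω
Z = 61.0 + j259 Ω
|Z| = √(61.0² + 259²) = 266 Ω
∠Z = arctan(259/61.0) = 76.7°
I = V/|Z| = 22.2 mA
P = VI cos φ = 5.91 × 0.0222 × cos(76.7°) = 30.1 mW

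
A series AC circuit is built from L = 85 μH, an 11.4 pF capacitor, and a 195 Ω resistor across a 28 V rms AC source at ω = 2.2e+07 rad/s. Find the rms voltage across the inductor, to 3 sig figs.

X_L = ωL = 1870 Ω
X_C = 1/(ωC) = 3990 Ω
Net reactance X = X_L − X_C = -2120 Ω
Z = 195 − j2120 Ω
|Z| = √(195² + 2120²) = 2130 Ω
I = V/|Z| = 13.2 mA
V_L = I·|Z_L| = 0.0132 × 1870 = 24.6 V

24.6 V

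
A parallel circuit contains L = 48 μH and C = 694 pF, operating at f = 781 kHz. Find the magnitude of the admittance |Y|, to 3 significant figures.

ω = 2πf = 4.907e+06 rad/s
X_L = ωL = 236 Ω
X_C = 1/(ωC) = 294 Ω
Parallel: admittances add. Y = 1/(jωL) + jωC
Y = (0 − j0.000840) S
|Y| = 0.000840 S → |Z| = 1/|Y| = 1190 Ω, ∠Z = −∠Y = 90.0°

840 μS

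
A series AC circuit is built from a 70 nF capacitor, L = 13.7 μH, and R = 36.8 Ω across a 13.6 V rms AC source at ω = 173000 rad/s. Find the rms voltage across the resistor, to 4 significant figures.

5.671 V

X_L = ωL = 2.370 Ω
X_C = 1/(ωC) = 82.58 Ω
Net reactance X = X_L − X_C = -80.21 Ω
Z = 36.80 − j80.21 Ω
|Z| = √(36.80² + 80.21²) = 88.25 Ω
I = V/|Z| = 154.1 mA
V_R = I·|Z_R| = 0.1541 × 36.80 = 5.671 V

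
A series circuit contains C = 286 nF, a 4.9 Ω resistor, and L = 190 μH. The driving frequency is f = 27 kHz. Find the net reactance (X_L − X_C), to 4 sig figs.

11.62 Ω

ω = 2πf = 169600 rad/s
X_L = ωL = 32.23 Ω
X_C = 1/(ωC) = 20.61 Ω
X = 32.23 − 20.61 = 11.62 Ω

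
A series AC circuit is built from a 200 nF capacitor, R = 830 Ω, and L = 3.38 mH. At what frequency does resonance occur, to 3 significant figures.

6.12 kHz

ω₀ = 1/√(LC) = 1/√(0.00338 × 2e-07) = 38460 rad/s
f₀ = ω₀/(2π) = 6.12 kHz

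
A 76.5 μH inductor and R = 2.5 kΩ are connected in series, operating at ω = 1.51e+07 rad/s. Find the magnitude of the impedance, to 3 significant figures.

X_L = ωL = 1160 Ω
Z = 2500 + j1160 Ω
|Z| = √(2500² + 1160²) = 2750 Ω

2750 Ω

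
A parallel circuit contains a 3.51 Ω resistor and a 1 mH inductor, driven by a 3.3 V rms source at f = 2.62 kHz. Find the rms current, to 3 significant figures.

961 mA

ω = 2πf = 16460 rad/s
X_L = ωL = 16.5 Ω
Parallel: admittances add. Y = 1/R + 1/(jωL)
Y = (0.285 − j0.0607) S
|Y| = 0.291 S → |Z| = 1/|Y| = 3.43 Ω, ∠Z = −∠Y = 12.0°
I = V/|Z| = 3.3/3.43 = 961 mA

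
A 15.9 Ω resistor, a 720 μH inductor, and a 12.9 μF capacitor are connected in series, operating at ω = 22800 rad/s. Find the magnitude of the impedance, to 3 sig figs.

X_L = ωL = 16.4 Ω
X_C = 1/(ωC) = 3.40 Ω
Net reactance X = X_L − X_C = 13.0 Ω
Z = 15.9 + j13.0 Ω
|Z| = √(15.9² + 13.0²) = 20.5 Ω

20.5 Ω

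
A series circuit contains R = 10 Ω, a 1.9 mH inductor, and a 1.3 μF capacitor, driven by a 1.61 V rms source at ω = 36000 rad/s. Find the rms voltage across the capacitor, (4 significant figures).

0.7155 V

X_L = ωL = 68.40 Ω
X_C = 1/(ωC) = 21.37 Ω
Net reactance X = X_L − X_C = 47.03 Ω
Z = 10.00 + j47.03 Ω
|Z| = √(10.00² + 47.03²) = 48.08 Ω
I = V/|Z| = 33.48 mA
V_C = I·|Z_C| = 0.03348 × 21.37 = 0.7155 V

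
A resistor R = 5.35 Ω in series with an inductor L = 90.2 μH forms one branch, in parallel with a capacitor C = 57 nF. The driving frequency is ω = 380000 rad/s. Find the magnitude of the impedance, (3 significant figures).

X_L = ωL = 34.3 Ω
X_C = 1/(ωC) = 46.2 Ω
Branch 1 (R+jX_L): Z₁ = 5.35 + j34.3 Ω, |Z₁| = 34.7 Ω
Branch 2 (−jX_C): Z₂ = −j46.2 Ω
Parallel: Z = Z₁Z₂/(Z₁+Z₂), |Z| = 123 Ω, ∠Z = 56.9°

123 Ω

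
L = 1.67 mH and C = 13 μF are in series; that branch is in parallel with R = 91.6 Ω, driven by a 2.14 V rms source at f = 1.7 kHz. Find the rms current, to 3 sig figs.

ω = 2πf = 10680 rad/s
X_L = ωL = 17.8 Ω
X_C = 1/(ωC) = 7.20 Ω
Branch 1: Z₁ = R = 91.6 Ω
Branch 2 (series LC): Z₂ = j(X_L − X_C) = j10.6 Ω
Parallel: Z = Z₁Z₂/(Z₁+Z₂), |Z| = 10.6 Ω, ∠Z = 83.4°
I = V/|Z| = 2.14/10.6 = 203 mA

203 mA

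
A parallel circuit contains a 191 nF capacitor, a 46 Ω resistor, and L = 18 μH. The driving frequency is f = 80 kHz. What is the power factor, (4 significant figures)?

ω = 2πf = 502700 rad/s
X_L = ωL = 9.048 Ω
X_C = 1/(ωC) = 10.42 Ω
Parallel: admittances add. Y = 1/R + 1/(jωL) + jωC
Y = (0.02174 − j0.01452) S
|Y| = 0.02614 S → |Z| = 1/|Y| = 38.25 Ω, ∠Z = −∠Y = 33.73°
cos φ = cos(33.73°) = 0.8316

0.8316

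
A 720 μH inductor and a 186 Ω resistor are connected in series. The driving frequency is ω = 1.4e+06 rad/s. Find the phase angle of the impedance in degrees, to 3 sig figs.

X_L = ωL = 1010 Ω
Z = 186 + j1010 Ω
|Z| = √(186² + 1010²) = 1030 Ω
∠Z = arctan(1010/186) = 79.5°

79.5°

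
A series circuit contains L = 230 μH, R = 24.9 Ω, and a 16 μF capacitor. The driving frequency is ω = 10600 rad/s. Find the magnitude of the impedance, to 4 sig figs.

25.14 Ω

X_L = ωL = 2.438 Ω
X_C = 1/(ωC) = 5.896 Ω
Net reactance X = X_L − X_C = -3.458 Ω
Z = 24.90 − j3.458 Ω
|Z| = √(24.90² + 3.458²) = 25.14 Ω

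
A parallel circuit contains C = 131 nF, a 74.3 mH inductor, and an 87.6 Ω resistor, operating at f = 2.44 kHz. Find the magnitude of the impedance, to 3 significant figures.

ω = 2πf = 15330 rad/s
X_L = ωL = 1140 Ω
X_C = 1/(ωC) = 498 Ω
Parallel: admittances add. Y = 1/R + 1/(jωL) + jωC
Y = (0.0114 + j0.00113) S
|Y| = 0.0115 S → |Z| = 1/|Y| = 87.2 Ω, ∠Z = −∠Y = -5.66°

87.2 Ω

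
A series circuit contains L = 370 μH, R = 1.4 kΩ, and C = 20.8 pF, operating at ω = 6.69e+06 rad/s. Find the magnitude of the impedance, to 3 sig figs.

4910 Ω

X_L = ωL = 2480 Ω
X_C = 1/(ωC) = 7190 Ω
Net reactance X = X_L − X_C = -4710 Ω
Z = 1400 − j4710 Ω
|Z| = √(1400² + 4710²) = 4910 Ω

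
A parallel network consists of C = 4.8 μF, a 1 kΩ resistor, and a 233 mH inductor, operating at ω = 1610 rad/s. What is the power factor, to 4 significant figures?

X_L = ωL = 375.1 Ω
X_C = 1/(ωC) = 129.4 Ω
Parallel: admittances add. Y = 1/R + 1/(jωL) + jωC
Y = (0.001000 + j0.005062) S
|Y| = 0.005160 S → |Z| = 1/|Y| = 193.8 Ω, ∠Z = −∠Y = -78.83°
cos φ = cos(-78.83°) = 0.1938

0.1938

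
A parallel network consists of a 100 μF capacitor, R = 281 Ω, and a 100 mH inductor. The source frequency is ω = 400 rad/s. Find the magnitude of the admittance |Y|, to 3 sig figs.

X_L = ωL = 40.0 Ω
X_C = 1/(ωC) = 25.0 Ω
Parallel: admittances add. Y = 1/R + 1/(jωL) + jωC
Y = (0.00356 + j0.0150) S
|Y| = 0.0154 S → |Z| = 1/|Y| = 64.9 Ω, ∠Z = −∠Y = -76.7°

15.4 mS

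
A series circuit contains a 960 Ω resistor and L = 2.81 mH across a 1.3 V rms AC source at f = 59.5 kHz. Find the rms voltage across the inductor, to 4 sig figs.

ω = 2πf = 373800 rad/s
X_L = ωL = 1051 Ω
Z = 960.0 + j1051 Ω
|Z| = √(960.0² + 1051²) = 1423 Ω
I = V/|Z| = 913.5 μA
V_L = I·|Z_L| = 0.0009135 × 1051 = 0.9597 V

0.9597 V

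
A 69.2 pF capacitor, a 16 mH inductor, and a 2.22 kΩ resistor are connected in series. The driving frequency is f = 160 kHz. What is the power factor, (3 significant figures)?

ω = 2πf = 1.005e+06 rad/s
X_L = ωL = 16100 Ω
X_C = 1/(ωC) = 14400 Ω
Net reactance X = X_L − X_C = 1710 Ω
Z = 2220 + j1710 Ω
|Z| = √(2220² + 1710²) = 2800 Ω
∠Z = arctan(1710/2220) = 37.6°
cos φ = cos(37.6°) = 0.792

0.792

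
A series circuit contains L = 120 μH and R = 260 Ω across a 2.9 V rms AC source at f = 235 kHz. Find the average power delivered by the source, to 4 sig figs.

22.09 mW

ω = 2πf = 1.477e+06 rad/s
X_L = ωL = 177.2 Ω
Z = 260.0 + j177.2 Ω
|Z| = √(260.0² + 177.2²) = 314.6 Ω
∠Z = arctan(177.2/260.0) = 34.27°
I = V/|Z| = 9.217 mA
P = VI cos φ = 2.9 × 0.009217 × cos(34.27°) = 22.09 mW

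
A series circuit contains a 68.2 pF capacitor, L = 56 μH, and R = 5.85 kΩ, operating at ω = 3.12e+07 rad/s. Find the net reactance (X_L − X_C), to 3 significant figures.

1280 Ω

X_L = ωL = 1750 Ω
X_C = 1/(ωC) = 470 Ω
X = 1750 − 470 = 1280 Ω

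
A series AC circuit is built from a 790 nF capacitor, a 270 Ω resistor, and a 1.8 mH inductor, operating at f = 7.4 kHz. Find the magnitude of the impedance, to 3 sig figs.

ω = 2πf = 46500 rad/s
X_L = ωL = 83.7 Ω
X_C = 1/(ωC) = 27.2 Ω
Net reactance X = X_L − X_C = 56.5 Ω
Z = 270 + j56.5 Ω
|Z| = √(270² + 56.5²) = 276 Ω

276 Ω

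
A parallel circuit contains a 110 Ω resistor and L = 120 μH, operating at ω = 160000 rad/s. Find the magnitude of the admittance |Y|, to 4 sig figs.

X_L = ωL = 19.20 Ω
Parallel: admittances add. Y = 1/R + 1/(jωL)
Y = (0.009091 − j0.05208) S
|Y| = 0.05287 S → |Z| = 1/|Y| = 18.91 Ω, ∠Z = −∠Y = 80.10°

52.87 mS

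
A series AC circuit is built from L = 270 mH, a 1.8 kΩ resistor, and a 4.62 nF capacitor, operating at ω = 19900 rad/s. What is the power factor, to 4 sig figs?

X_L = ωL = 5373 Ω
X_C = 1/(ωC) = 10880 Ω
Net reactance X = X_L − X_C = -5504 Ω
Z = 1800 − j5504 Ω
|Z| = √(1800² + 5504²) = 5791 Ω
∠Z = arctan(-5504/1800) = -71.89°
cos φ = cos(-71.89°) = 0.3108

0.3108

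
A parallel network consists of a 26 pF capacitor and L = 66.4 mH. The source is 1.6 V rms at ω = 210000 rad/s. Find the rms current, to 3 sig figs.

X_L = ωL = 13900 Ω
X_C = 1/(ωC) = 183000 Ω
Parallel: admittances add. Y = 1/(jωL) + jωC
Y = (0 − j6.63e-05) S
|Y| = 6.63e-05 S → |Z| = 1/|Y| = 15100 Ω, ∠Z = −∠Y = 90.0°
I = V/|Z| = 1.6/15100 = 106 μA

106 μA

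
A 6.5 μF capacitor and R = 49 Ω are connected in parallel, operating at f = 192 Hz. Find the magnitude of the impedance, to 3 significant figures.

ω = 2πf = 1206 rad/s
X_C = 1/(ωC) = 128 Ω
Parallel: admittances add. Y = 1/R + jωC
Y = (0.0204 + j0.00784) S
|Y| = 0.0219 S → |Z| = 1/|Y| = 45.7 Ω, ∠Z = −∠Y = -21.0°

45.7 Ω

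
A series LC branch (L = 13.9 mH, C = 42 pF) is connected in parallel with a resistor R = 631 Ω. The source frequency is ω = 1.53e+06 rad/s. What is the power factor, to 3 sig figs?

X_L = ωL = 21300 Ω
X_C = 1/(ωC) = 15600 Ω
Branch 1: Z₁ = R = 631 Ω
Branch 2 (series LC): Z₂ = j(X_L − X_C) = j5710 Ω
Parallel: Z = Z₁Z₂/(Z₁+Z₂), |Z| = 627 Ω, ∠Z = 6.31°
cos φ = cos(6.31°) = 0.994

0.994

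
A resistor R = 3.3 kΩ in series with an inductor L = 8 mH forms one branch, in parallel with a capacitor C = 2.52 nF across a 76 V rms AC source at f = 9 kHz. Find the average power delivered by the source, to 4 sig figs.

1.718 W

ω = 2πf = 56550 rad/s
X_L = ωL = 452.4 Ω
X_C = 1/(ωC) = 7017 Ω
Branch 1 (R+jX_L): Z₁ = 3300 + j452.4 Ω, |Z₁| = 3331 Ω
Branch 2 (−jX_C): Z₂ = −j7017 Ω
Parallel: Z = Z₁Z₂/(Z₁+Z₂), |Z| = 3181 Ω, ∠Z = -18.88°
I = V/|Z| = 23.89 mA
P = VI cos φ = 76 × 0.02389 × cos(-18.88°) = 1.718 W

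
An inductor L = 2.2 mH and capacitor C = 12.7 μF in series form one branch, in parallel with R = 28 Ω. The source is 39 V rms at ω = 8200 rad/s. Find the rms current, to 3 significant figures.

X_L = ωL = 18.0 Ω
X_C = 1/(ωC) = 9.60 Ω
Branch 1: Z₁ = R = 28.0 Ω
Branch 2 (series LC): Z₂ = j(X_L − X_C) = j8.44 Ω
Parallel: Z = Z₁Z₂/(Z₁+Z₂), |Z| = 8.08 Ω, ∠Z = 73.2°
I = V/|Z| = 39/8.08 = 4.83 A

4.83 A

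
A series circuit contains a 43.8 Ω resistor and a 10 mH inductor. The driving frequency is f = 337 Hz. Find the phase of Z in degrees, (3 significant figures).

ω = 2πf = 2117 rad/s
X_L = ωL = 21.2 Ω
Z = 43.8 + j21.2 Ω
|Z| = √(43.8² + 21.2²) = 48.6 Ω
∠Z = arctan(21.2/43.8) = 25.8°

25.8°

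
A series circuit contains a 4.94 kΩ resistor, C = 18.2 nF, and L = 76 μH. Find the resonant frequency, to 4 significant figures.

135.3 kHz

ω₀ = 1/√(LC) = 1/√(7.6e-05 × 1.82e-08) = 850300 rad/s
f₀ = ω₀/(2π) = 135.3 kHz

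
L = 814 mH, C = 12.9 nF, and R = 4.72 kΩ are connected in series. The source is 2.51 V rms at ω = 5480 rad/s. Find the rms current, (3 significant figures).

X_L = ωL = 4460 Ω
X_C = 1/(ωC) = 14100 Ω
Net reactance X = X_L − X_C = -9690 Ω
Z = 4720 − j9690 Ω
|Z| = √(4720² + 9690²) = 10800 Ω
I = V/|Z| = 2.51/10800 = 233 μA

233 μA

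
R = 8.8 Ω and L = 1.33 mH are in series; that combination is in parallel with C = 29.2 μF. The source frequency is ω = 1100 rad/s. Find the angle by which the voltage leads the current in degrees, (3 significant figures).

-7.08°

X_L = ωL = 1.46 Ω
X_C = 1/(ωC) = 31.1 Ω
Branch 1 (R+jX_L): Z₁ = 8.80 + j1.46 Ω, |Z₁| = 8.92 Ω
Branch 2 (−jX_C): Z₂ = −j31.1 Ω
Parallel: Z = Z₁Z₂/(Z₁+Z₂), |Z| = 8.97 Ω, ∠Z = -7.08°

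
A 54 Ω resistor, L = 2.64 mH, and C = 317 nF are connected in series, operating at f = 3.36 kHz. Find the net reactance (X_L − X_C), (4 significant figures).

-93.69 Ω

ω = 2πf = 21110 rad/s
X_L = ωL = 55.73 Ω
X_C = 1/(ωC) = 149.4 Ω
X = 55.73 − 149.4 = -93.69 Ω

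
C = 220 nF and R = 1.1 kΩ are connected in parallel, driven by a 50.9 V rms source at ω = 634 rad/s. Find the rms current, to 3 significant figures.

46.8 mA

X_C = 1/(ωC) = 7170 Ω
Parallel: admittances add. Y = 1/R + jωC
Y = (0.000909 + j0.000139) S
|Y| = 0.000920 S → |Z| = 1/|Y| = 1090 Ω, ∠Z = −∠Y = -8.72°
I = V/|Z| = 50.9/1090 = 46.8 mA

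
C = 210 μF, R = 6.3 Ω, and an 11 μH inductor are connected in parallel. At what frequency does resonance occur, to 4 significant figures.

3.311 kHz

ω₀ = 1/√(LC) = 1/√(1.1e-05 × 0.00021) = 20810 rad/s
f₀ = ω₀/(2π) = 3.311 kHz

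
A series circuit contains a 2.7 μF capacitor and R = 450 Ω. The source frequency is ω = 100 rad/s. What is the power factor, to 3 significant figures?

0.121

X_C = 1/(ωC) = 3700 Ω
Z = 450 − j3700 Ω
|Z| = √(450² + 3700²) = 3730 Ω
∠Z = arctan(-3700/450) = -83.1°
cos φ = cos(-83.1°) = 0.121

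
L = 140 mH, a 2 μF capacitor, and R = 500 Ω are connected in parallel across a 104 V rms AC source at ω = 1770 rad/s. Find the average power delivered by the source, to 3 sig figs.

X_L = ωL = 248 Ω
X_C = 1/(ωC) = 282 Ω
Parallel: admittances add. Y = 1/R + 1/(jωL) + jωC
Y = (0.00200 − j0.000496) S
|Y| = 0.00206 S → |Z| = 1/|Y| = 485 Ω, ∠Z = −∠Y = 13.9°
I = V/|Z| = 214 mA
P = VI cos φ = 104 × 0.214 × cos(13.9°) = 21.6 W

21.6 W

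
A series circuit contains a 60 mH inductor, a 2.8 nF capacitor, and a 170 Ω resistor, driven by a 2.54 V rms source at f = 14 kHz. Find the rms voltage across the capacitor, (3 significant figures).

8.39 V

ω = 2πf = 87960 rad/s
X_L = ωL = 5280 Ω
X_C = 1/(ωC) = 4060 Ω
Net reactance X = X_L − X_C = 1220 Ω
Z = 170 + j1220 Ω
|Z| = √(170² + 1220²) = 1230 Ω
I = V/|Z| = 2.07 mA
V_C = I·|Z_C| = 0.00207 × 4060 = 8.39 V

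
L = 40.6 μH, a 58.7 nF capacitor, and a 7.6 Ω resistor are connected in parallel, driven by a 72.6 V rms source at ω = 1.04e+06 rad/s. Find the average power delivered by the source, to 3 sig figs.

694 W

X_L = ωL = 42.2 Ω
X_C = 1/(ωC) = 16.4 Ω
Parallel: admittances add. Y = 1/R + 1/(jωL) + jωC
Y = (0.132 + j0.0374) S
|Y| = 0.137 S → |Z| = 1/|Y| = 7.31 Ω, ∠Z = −∠Y = -15.9°
I = V/|Z| = 9.93 A
P = VI cos φ = 72.6 × 9.93 × cos(-15.9°) = 694 W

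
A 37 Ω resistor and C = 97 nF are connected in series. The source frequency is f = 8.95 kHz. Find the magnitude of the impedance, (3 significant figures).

187 Ω

ω = 2πf = 56230 rad/s
X_C = 1/(ωC) = 183 Ω
Z = 37.0 − j183 Ω
|Z| = √(37.0² + 183²) = 187 Ω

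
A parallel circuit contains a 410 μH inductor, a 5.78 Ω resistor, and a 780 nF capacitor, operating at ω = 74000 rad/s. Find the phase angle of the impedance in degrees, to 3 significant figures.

X_L = ωL = 30.3 Ω
X_C = 1/(ωC) = 17.3 Ω
Parallel: admittances add. Y = 1/R + 1/(jωL) + jωC
Y = (0.173 + j0.0248) S
|Y| = 0.175 S → |Z| = 1/|Y| = 5.72 Ω, ∠Z = −∠Y = -8.14°

-8.14°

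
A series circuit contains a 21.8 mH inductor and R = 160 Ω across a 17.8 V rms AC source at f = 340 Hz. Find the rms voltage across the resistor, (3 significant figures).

ω = 2πf = 2136 rad/s
X_L = ωL = 46.6 Ω
Z = 160 + j46.6 Ω
|Z| = √(160² + 46.6²) = 167 Ω
I = V/|Z| = 107 mA
V_R = I·|Z_R| = 0.107 × 160 = 17.1 V

17.1 V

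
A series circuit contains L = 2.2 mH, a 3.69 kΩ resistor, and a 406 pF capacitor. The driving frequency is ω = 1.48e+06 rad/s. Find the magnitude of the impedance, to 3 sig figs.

X_L = ωL = 3260 Ω
X_C = 1/(ωC) = 1660 Ω
Net reactance X = X_L − X_C = 1590 Ω
Z = 3690 + j1590 Ω
|Z| = √(3690² + 1590²) = 4020 Ω

4020 Ω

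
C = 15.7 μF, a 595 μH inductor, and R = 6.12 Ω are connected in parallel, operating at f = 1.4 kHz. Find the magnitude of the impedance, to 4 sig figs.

ω = 2πf = 8796 rad/s
X_L = ωL = 5.234 Ω
X_C = 1/(ωC) = 7.241 Ω
Parallel: admittances add. Y = 1/R + 1/(jωL) + jωC
Y = (0.1634 − j0.05296) S
|Y| = 0.1718 S → |Z| = 1/|Y| = 5.822 Ω, ∠Z = −∠Y = 17.96°

5.822 Ω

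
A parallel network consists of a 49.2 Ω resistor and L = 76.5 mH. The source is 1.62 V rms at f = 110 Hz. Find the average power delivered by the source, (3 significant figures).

ω = 2πf = 691.2 rad/s
X_L = ωL = 52.9 Ω
Parallel: admittances add. Y = 1/R + 1/(jωL)
Y = (0.0203 − j0.0189) S
|Y| = 0.0278 S → |Z| = 1/|Y| = 36.0 Ω, ∠Z = −∠Y = 42.9°
I = V/|Z| = 45.0 mA
P = VI cos φ = 1.62 × 0.0450 × cos(42.9°) = 53.3 mW

53.3 mW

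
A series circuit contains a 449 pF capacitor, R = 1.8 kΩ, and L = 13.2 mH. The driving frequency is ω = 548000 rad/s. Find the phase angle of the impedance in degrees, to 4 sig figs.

60.41°

X_L = ωL = 7234 Ω
X_C = 1/(ωC) = 4064 Ω
Net reactance X = X_L − X_C = 3169 Ω
Z = 1800 + j3169 Ω
|Z| = √(1800² + 3169²) = 3645 Ω
∠Z = arctan(3169/1800) = 60.41°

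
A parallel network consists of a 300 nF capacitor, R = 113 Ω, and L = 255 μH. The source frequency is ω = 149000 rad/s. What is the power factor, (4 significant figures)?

0.4338

X_L = ωL = 38.00 Ω
X_C = 1/(ωC) = 22.37 Ω
Parallel: admittances add. Y = 1/R + 1/(jωL) + jωC
Y = (0.008850 + j0.01838) S
|Y| = 0.02040 S → |Z| = 1/|Y| = 49.02 Ω, ∠Z = −∠Y = -64.29°
cos φ = cos(-64.29°) = 0.4338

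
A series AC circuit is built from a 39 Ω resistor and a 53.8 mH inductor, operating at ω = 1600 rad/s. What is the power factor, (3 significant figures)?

0.413

X_L = ωL = 86.1 Ω
Z = 39.0 + j86.1 Ω
|Z| = √(39.0² + 86.1²) = 94.5 Ω
∠Z = arctan(86.1/39.0) = 65.6°
cos φ = cos(65.6°) = 0.413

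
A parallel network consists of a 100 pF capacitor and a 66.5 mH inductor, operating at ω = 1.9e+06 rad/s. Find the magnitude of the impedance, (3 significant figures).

X_L = ωL = 126000 Ω
X_C = 1/(ωC) = 5260 Ω
Parallel: admittances add. Y = 1/(jωL) + jωC
Y = (0 + j0.000182) S
|Y| = 0.000182 S → |Z| = 1/|Y| = 5490 Ω, ∠Z = −∠Y = -90.0°

5490 Ω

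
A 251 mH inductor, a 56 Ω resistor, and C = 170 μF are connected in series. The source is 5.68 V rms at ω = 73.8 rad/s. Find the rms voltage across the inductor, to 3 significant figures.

X_L = ωL = 18.5 Ω
X_C = 1/(ωC) = 79.7 Ω
Net reactance X = X_L − X_C = -61.2 Ω
Z = 56.0 − j61.2 Ω
|Z| = √(56.0² + 61.2²) = 82.9 Ω
I = V/|Z| = 68.5 mA
V_L = I·|Z_L| = 0.0685 × 18.5 = 1.27 V

1.27 V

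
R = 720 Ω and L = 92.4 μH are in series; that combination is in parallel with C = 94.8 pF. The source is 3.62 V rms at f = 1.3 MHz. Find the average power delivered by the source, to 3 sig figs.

ω = 2πf = 8.168e+06 rad/s
X_L = ωL = 755 Ω
X_C = 1/(ωC) = 1290 Ω
Branch 1 (R+jX_L): Z₁ = 720 + j755 Ω, |Z₁| = 1040 Ω
Branch 2 (−jX_C): Z₂ = −j1290 Ω
Parallel: Z = Z₁Z₂/(Z₁+Z₂), |Z| = 1500 Ω, ∠Z = -6.95°
I = V/|Z| = 2.41 mA
P = VI cos φ = 3.62 × 0.00241 × cos(-6.95°) = 8.67 mW

8.67 mW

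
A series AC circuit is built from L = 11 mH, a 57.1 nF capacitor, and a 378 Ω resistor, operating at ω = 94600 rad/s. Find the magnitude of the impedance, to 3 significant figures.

X_L = ωL = 1040 Ω
X_C = 1/(ωC) = 185 Ω
Net reactance X = X_L − X_C = 855 Ω
Z = 378 + j855 Ω
|Z| = √(378² + 855²) = 935 Ω

935 Ω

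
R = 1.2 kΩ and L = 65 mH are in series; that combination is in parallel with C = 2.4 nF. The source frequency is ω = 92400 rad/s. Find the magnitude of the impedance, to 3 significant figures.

14400 Ω

X_L = ωL = 6010 Ω
X_C = 1/(ωC) = 4510 Ω
Branch 1 (R+jX_L): Z₁ = 1200 + j6010 Ω, |Z₁| = 6120 Ω
Branch 2 (−jX_C): Z₂ = −j4510 Ω
Parallel: Z = Z₁Z₂/(Z₁+Z₂), |Z| = 14400 Ω, ∠Z = -62.6°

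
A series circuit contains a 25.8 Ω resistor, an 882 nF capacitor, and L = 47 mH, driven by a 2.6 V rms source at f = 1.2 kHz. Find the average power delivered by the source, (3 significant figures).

4.12 mW

ω = 2πf = 7540 rad/s
X_L = ωL = 354 Ω
X_C = 1/(ωC) = 150 Ω
Net reactance X = X_L − X_C = 204 Ω
Z = 25.8 + j204 Ω
|Z| = √(25.8² + 204²) = 206 Ω
∠Z = arctan(204/25.8) = 82.8°
I = V/|Z| = 12.6 mA
P = VI cos φ = 2.6 × 0.0126 × cos(82.8°) = 4.12 mW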